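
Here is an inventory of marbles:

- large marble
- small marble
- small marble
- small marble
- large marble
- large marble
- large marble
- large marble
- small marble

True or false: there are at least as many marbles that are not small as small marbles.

True

There are 5 marbles that are not small.
There are 4 small marbles.
The claim requires 5 ≥ 4, which holds.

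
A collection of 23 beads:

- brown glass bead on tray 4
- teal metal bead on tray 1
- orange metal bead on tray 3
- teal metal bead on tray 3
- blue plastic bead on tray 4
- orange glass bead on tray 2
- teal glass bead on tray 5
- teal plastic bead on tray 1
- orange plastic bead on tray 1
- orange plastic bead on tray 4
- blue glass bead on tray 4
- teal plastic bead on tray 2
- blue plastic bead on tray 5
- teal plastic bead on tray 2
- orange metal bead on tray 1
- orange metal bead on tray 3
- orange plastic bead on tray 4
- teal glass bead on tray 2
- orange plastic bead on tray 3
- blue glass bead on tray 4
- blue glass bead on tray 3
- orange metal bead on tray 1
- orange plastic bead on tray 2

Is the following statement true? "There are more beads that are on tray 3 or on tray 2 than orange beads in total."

|beads on tray 3 or on tray 2| = 10.
|orange beads| = 10.
The claim requires 10 > 10, which does not hold.

False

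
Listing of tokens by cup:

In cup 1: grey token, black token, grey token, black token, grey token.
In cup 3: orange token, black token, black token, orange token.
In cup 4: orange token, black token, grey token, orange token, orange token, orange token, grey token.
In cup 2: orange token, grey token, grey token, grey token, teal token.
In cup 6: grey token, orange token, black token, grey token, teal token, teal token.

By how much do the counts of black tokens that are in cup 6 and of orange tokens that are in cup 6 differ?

0

black tokens in cup 6: 1. orange tokens in cup 6: 1.
|1 − 1| = 1 − 1 = 0.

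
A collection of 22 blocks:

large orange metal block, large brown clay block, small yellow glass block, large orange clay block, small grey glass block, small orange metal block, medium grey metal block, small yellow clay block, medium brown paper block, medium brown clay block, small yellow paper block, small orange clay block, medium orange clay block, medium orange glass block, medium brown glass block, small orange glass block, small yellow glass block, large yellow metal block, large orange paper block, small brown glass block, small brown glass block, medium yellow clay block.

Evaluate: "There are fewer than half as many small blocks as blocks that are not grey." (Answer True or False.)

False

There are 10 small blocks.
There are 20 blocks that are not grey.
The claim requires 2 × 10 = 20 < 20, which does not hold.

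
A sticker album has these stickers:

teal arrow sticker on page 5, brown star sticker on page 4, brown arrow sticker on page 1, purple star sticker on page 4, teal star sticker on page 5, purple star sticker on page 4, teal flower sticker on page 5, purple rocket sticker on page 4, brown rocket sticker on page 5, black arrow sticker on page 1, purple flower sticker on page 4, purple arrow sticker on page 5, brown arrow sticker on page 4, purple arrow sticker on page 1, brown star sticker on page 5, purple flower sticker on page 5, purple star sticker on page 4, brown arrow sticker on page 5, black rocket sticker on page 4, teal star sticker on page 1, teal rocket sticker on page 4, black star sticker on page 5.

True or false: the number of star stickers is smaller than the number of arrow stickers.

False

|star stickers| = 8.
|arrow stickers| = 7.
The claim requires 8 < 7, which does not hold.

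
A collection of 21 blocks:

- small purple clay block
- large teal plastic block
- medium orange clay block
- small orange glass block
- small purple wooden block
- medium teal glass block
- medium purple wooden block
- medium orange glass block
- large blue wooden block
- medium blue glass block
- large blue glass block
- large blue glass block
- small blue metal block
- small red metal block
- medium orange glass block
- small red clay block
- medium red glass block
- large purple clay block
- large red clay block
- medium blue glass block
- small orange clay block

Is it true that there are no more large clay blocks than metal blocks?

True

|large clay blocks| = 2.
|metal blocks| = 2.
The claim requires 2 ≤ 2, which holds.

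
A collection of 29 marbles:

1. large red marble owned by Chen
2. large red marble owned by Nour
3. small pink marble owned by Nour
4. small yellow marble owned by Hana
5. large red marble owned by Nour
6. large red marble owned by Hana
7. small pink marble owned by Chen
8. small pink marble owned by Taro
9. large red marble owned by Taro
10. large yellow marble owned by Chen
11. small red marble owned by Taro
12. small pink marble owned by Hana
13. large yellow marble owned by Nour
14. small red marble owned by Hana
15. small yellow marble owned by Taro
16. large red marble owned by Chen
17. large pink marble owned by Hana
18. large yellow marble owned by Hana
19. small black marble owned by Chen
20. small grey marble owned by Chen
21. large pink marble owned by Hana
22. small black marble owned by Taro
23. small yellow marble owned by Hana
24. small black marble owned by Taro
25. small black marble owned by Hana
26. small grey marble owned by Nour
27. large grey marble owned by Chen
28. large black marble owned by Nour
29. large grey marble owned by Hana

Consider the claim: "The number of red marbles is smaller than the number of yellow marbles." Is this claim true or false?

red marbles: 8.
yellow marbles: 6.
The claim requires 8 < 6, which does not hold.

False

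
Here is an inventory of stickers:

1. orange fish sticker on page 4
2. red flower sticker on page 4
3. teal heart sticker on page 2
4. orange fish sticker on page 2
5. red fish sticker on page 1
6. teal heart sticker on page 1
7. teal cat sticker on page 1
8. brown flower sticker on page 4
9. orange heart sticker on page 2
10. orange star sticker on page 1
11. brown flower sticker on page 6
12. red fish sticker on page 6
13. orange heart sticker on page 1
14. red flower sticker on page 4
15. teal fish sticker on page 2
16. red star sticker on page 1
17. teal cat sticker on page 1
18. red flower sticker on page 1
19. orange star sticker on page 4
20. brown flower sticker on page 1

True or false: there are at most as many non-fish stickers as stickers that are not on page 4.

There are 15 non-fish stickers.
There are 15 stickers that are not on page 4.
The claim requires 15 ≤ 15, which holds.

True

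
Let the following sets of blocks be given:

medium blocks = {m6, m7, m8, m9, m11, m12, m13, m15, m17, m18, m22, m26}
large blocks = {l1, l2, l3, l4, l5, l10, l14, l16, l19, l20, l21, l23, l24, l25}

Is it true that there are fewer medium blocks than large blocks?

There are 12 medium blocks.
There are 14 large blocks.
The claim requires 12 < 14, which holds.

True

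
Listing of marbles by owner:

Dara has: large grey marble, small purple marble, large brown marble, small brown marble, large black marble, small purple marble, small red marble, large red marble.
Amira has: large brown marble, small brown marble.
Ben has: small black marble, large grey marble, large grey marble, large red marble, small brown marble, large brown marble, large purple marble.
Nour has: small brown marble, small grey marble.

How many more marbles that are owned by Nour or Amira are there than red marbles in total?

marbles owned by Nour or Amira: 4.
red marbles: 3.
4 − 3 = 1.

1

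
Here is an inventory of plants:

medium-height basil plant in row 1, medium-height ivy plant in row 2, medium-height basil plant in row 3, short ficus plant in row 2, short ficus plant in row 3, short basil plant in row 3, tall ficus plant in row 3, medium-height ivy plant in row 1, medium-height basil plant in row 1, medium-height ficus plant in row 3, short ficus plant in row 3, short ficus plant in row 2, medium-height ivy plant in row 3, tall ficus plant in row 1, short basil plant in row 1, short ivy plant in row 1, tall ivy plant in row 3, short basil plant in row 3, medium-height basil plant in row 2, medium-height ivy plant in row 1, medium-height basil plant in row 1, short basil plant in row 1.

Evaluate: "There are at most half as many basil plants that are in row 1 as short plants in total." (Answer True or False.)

False

|basil plants in row 1| = 5.
|short plants| = 9.
The claim requires 2 × 5 = 10 ≤ 9, which does not hold.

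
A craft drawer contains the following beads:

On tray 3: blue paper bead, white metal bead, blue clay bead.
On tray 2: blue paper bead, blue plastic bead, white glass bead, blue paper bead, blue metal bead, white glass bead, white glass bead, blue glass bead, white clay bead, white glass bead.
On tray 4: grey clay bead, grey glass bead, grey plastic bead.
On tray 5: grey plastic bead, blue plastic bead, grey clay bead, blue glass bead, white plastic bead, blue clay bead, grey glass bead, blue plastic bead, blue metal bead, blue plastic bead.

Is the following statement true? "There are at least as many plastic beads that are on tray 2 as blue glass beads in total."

plastic beads on tray 2: 1.
blue glass beads: 2.
The claim requires 1 ≥ 2, which does not hold.

False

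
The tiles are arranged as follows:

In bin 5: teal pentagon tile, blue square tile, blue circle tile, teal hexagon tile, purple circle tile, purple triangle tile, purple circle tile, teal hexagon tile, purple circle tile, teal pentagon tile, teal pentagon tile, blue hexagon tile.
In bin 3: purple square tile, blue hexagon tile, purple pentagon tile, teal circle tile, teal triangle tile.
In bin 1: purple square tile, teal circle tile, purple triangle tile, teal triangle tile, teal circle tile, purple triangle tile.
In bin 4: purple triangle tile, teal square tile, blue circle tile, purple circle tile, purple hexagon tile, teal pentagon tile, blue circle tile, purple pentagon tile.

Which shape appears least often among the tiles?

Counts by shape: circle 10, triangle 6, pentagon 6, hexagon 5, square 4.
The minimum is 4, held uniquely by square.

square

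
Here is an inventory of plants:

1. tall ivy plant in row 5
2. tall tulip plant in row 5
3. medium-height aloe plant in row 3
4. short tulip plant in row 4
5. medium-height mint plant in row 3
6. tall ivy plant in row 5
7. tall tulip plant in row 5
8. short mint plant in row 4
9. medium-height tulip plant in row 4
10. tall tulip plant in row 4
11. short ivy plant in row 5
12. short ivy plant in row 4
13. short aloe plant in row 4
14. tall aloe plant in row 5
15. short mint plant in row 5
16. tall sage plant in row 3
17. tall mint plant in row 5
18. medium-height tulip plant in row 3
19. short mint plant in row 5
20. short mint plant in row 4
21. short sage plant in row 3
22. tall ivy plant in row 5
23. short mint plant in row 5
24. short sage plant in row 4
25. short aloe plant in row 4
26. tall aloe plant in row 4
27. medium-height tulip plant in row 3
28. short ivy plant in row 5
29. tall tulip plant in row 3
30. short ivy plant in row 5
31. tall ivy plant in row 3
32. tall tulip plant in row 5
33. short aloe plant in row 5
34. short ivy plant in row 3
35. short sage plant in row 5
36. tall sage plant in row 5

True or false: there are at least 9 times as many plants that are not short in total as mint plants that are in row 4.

|plants that are not short| = 19.
|mint plants in row 4| = 2.
The claim requires 19 ≥ 9 × 2 = 18, which holds.

True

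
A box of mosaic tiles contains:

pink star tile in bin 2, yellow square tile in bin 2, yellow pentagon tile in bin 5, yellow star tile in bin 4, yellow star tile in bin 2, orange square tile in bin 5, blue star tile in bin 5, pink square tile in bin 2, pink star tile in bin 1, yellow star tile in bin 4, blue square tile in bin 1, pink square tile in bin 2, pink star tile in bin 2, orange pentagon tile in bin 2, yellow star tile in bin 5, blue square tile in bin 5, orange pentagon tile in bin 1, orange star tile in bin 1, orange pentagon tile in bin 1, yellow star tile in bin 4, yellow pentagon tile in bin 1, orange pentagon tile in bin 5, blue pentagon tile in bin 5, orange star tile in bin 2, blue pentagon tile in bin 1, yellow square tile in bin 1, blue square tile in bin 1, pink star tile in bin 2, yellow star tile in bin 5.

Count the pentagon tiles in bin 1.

4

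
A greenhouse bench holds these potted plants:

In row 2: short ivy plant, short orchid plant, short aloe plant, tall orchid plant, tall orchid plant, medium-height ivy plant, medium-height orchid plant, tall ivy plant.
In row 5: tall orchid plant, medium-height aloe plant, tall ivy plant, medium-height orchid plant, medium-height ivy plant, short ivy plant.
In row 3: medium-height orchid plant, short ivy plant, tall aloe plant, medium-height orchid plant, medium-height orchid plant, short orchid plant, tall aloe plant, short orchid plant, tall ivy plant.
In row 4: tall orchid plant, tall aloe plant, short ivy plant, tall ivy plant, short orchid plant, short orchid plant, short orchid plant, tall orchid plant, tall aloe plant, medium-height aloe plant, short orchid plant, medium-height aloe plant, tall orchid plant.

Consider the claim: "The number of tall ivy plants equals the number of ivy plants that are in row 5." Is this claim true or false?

False

|tall ivy plants| = 4.
|ivy plants in row 5| = 3.
The claim requires 4 = 3, which does not hold.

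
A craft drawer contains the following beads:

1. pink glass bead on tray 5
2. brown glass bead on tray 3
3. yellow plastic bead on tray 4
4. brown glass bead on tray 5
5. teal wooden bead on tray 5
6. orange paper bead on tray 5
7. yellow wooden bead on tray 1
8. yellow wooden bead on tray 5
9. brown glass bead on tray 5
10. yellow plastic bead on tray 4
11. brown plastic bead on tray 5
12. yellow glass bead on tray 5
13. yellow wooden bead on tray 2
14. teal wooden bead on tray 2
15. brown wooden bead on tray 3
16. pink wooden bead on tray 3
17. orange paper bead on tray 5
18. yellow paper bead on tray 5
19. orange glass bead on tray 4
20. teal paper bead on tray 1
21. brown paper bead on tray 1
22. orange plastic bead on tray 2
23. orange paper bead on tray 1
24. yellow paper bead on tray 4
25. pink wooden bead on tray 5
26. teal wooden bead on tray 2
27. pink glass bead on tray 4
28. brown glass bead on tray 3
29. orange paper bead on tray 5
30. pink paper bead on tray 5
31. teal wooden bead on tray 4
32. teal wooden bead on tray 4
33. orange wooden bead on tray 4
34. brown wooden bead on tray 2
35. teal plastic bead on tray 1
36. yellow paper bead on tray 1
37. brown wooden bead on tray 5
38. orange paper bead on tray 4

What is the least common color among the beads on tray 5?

Counts by color (restricted to beads on tray 5): brown 4, pink 3, yellow 3, orange 3, teal 1.
The minimum is 1, held uniquely by teal.

teal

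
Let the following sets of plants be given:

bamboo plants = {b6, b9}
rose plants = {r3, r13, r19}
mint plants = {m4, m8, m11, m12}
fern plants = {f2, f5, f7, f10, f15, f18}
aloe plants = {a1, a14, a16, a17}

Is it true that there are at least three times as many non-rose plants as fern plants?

False

There are 16 non-rose plants.
There are 6 fern plants.
The claim requires 16 ≥ 3 × 6 = 18, which does not hold.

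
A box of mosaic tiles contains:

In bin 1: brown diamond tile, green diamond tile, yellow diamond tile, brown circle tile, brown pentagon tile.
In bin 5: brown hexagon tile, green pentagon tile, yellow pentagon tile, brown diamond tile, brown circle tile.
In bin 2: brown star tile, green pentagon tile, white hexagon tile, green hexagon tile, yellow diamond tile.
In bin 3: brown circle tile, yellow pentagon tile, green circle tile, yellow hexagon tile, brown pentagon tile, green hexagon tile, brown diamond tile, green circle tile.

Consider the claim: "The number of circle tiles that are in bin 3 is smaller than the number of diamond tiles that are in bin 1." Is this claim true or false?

False

circle tiles in bin 3: 3.
diamond tiles in bin 1: 3.
The claim requires 3 < 3, which does not hold.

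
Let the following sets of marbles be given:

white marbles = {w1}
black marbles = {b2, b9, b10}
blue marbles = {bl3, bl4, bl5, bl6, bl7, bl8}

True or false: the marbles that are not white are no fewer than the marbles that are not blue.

There are 9 marbles that are not white.
There are 4 marbles that are not blue.
The claim requires 9 ≥ 4, which holds.

True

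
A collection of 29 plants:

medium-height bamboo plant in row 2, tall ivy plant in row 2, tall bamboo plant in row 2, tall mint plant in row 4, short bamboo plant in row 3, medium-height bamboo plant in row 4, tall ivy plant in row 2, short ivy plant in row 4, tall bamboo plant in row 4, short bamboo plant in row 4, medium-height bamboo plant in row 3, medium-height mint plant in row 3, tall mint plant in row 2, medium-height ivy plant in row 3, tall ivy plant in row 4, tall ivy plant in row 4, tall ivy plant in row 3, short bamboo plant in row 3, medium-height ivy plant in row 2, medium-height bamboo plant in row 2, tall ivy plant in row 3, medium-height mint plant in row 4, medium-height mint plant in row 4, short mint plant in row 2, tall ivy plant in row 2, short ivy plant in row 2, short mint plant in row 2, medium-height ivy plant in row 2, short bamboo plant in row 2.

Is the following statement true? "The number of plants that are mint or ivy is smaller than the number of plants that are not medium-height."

False

|plants that are mint or ivy| = 19.
|plants that are not medium-height| = 19.
The claim requires 19 < 19, which does not hold.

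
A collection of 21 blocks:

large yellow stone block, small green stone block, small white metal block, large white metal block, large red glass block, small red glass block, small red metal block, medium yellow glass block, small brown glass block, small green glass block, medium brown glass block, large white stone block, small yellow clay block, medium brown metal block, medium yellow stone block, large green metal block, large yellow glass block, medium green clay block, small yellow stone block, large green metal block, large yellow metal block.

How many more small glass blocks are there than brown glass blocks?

1

small glass blocks: 3.
brown glass blocks: 2.
3 − 2 = 1.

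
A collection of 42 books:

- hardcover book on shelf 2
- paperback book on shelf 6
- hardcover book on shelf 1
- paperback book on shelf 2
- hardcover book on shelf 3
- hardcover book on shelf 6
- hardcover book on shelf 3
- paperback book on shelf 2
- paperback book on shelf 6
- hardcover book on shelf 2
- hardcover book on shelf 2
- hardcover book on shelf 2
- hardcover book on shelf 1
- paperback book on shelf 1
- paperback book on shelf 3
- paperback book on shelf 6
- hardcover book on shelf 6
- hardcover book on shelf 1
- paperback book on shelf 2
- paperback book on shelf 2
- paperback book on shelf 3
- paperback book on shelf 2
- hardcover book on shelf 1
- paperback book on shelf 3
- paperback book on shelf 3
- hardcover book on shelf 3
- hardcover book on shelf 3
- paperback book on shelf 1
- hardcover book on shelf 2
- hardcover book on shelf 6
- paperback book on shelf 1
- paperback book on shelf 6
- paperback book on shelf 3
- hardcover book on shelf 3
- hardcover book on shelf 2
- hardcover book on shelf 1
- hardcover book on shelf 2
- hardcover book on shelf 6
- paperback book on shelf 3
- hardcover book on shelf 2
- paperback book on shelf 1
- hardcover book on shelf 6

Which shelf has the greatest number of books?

shelf 2

Counts by shelf: shelf 2→13, shelf 3→11, shelf 6→9, shelf 1→9.
The maximum is 13, held uniquely by shelf 2.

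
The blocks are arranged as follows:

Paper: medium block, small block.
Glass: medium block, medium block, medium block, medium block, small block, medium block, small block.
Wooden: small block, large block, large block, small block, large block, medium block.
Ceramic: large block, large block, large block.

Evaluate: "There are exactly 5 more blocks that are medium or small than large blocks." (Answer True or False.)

False

blocks that are medium or small: 12.
large blocks: 6.
The claim requires 12 − 6 (= 6) to equal 5, which does not hold.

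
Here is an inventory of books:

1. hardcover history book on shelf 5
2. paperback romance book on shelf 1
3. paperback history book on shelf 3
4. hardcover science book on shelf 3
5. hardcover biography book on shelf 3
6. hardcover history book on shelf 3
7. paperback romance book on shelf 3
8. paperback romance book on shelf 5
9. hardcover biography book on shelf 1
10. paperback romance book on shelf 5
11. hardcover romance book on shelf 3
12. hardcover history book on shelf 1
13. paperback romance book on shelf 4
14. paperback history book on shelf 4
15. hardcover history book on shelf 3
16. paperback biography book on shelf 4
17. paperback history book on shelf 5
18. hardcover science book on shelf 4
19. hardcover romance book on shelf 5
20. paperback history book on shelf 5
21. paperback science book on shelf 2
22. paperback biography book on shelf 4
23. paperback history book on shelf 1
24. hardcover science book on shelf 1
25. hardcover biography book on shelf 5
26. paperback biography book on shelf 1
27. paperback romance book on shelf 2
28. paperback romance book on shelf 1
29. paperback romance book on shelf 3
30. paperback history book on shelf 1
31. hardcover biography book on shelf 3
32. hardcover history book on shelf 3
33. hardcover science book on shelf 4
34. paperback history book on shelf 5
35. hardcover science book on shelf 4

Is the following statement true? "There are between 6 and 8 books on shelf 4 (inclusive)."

True

|books on shelf 4| = 7.
The claim requires 6 ≤ 7 ≤ 8, which holds.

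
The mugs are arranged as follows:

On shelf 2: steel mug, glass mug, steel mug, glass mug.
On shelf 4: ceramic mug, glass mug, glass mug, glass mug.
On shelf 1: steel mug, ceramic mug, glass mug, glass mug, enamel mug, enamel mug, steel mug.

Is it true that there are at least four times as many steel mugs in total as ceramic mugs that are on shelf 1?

True

|steel mugs| = 4.
|ceramic mugs on shelf 1| = 1.
The claim requires 4 ≥ 4 × 1 = 4, which holds.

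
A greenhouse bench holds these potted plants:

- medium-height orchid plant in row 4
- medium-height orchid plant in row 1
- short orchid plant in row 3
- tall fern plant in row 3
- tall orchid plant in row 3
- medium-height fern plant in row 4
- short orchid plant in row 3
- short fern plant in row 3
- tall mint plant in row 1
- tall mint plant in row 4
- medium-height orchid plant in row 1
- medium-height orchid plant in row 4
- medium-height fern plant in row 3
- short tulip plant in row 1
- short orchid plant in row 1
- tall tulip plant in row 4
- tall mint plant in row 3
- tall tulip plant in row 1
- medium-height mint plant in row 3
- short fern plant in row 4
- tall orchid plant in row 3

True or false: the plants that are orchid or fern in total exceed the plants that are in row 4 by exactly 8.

plants that are orchid or fern: 14.
plants in row 4: 6.
The claim requires 14 − 6 (= 8) to equal 8, which holds.

True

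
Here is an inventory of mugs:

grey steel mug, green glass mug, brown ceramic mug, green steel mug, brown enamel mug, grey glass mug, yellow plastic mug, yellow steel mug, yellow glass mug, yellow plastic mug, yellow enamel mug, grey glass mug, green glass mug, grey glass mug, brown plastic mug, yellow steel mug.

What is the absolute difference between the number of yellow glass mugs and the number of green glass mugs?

yellow glass mugs: 1. green glass mugs: 2.
|1 − 2| = 2 − 1 = 1.

1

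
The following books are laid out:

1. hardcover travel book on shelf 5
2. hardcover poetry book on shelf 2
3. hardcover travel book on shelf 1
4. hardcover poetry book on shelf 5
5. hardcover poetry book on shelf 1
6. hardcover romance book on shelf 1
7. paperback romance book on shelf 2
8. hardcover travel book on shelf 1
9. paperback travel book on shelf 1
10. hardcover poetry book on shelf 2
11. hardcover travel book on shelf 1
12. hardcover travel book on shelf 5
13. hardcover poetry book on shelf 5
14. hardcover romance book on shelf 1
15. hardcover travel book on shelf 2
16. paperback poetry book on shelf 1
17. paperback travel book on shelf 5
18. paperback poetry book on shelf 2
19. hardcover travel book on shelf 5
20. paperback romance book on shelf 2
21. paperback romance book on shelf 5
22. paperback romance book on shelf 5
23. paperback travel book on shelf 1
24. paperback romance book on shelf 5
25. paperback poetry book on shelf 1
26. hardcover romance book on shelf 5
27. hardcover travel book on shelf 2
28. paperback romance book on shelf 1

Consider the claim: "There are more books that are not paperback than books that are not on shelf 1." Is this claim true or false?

|books that are not paperback| = 16.
|books that are not on shelf 1| = 17.
The claim requires 16 > 17, which does not hold.

False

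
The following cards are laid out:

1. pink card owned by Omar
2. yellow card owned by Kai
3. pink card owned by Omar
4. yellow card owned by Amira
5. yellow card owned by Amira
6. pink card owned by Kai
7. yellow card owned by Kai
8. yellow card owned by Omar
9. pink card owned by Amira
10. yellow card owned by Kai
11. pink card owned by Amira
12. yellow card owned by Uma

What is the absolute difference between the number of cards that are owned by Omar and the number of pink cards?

2

cards owned by Omar: 3. pink cards: 5.
|3 − 5| = 5 − 3 = 2.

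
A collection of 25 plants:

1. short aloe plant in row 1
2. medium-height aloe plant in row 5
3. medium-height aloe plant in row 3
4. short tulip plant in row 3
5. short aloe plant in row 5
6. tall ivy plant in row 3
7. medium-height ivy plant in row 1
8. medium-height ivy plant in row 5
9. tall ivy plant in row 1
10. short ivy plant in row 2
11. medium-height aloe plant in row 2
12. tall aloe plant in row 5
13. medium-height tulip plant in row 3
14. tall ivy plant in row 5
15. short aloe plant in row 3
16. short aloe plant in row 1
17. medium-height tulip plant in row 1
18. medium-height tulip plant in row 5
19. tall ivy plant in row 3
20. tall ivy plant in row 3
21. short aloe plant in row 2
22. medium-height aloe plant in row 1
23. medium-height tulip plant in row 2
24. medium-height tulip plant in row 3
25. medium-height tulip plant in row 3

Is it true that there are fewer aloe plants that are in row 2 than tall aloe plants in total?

|aloe plants in row 2| = 2.
|tall aloe plants| = 1.
The claim requires 2 < 1, which does not hold.

False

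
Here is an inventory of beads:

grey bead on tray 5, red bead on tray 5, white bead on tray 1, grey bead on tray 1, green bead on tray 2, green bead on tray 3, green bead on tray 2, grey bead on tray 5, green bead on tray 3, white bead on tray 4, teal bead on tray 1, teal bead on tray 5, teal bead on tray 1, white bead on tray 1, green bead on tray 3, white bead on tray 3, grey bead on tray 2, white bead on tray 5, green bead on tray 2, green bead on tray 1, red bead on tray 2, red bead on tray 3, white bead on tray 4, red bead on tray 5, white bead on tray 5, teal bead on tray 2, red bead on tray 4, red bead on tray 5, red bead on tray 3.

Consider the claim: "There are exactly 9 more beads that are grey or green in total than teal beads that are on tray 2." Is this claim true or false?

beads that are grey or green: 11.
teal beads on tray 2: 1.
The claim requires 11 − 1 (= 10) to equal 9, which does not hold.

False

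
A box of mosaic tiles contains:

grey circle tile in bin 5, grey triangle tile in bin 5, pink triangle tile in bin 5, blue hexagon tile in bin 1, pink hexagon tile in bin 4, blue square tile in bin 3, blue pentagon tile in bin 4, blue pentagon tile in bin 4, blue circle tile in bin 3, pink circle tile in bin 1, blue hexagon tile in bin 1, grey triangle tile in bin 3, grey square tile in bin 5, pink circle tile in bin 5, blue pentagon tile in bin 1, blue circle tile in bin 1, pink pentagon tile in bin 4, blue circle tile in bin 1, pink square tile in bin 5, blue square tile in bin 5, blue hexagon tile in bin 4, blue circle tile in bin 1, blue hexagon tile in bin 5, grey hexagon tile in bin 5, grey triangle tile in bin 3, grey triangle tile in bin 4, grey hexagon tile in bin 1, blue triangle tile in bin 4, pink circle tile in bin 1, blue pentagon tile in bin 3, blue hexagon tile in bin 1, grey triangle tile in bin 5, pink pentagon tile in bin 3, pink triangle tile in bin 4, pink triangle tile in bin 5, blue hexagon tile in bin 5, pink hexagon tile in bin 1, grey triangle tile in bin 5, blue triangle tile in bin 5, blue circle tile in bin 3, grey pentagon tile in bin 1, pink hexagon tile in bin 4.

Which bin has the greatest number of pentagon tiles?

bin 4

Counts by bin (restricted to pentagon tiles): bin 4→3, bin 1→2, bin 3→2, bin 5→0.
The maximum is 3, held uniquely by bin 4.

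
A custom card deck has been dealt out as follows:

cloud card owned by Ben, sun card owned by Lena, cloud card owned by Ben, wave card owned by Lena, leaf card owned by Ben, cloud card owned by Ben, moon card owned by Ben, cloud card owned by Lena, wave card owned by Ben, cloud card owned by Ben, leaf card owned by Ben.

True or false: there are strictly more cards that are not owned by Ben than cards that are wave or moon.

Count of cards that are not owned by Ben: 3.
There are 3 cards that are wave or moon.
The claim requires 3 > 3, which does not hold.

False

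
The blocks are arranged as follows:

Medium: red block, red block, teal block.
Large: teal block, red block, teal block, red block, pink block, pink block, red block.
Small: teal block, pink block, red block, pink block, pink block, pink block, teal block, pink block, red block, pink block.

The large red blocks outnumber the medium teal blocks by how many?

large red blocks: 3.
medium teal blocks: 1.
3 − 1 = 2.

2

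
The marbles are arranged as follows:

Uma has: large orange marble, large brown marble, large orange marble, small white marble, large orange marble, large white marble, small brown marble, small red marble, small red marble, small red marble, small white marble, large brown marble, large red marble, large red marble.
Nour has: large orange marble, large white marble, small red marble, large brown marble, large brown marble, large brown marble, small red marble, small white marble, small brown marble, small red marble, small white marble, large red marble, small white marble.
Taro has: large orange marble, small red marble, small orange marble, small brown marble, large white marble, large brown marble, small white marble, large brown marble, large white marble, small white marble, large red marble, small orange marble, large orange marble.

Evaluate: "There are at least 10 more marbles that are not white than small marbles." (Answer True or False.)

True

|marbles that are not white| = 29.
|small marbles| = 19.
The claim requires 29 − 19 = 10 ≥ 10, which holds.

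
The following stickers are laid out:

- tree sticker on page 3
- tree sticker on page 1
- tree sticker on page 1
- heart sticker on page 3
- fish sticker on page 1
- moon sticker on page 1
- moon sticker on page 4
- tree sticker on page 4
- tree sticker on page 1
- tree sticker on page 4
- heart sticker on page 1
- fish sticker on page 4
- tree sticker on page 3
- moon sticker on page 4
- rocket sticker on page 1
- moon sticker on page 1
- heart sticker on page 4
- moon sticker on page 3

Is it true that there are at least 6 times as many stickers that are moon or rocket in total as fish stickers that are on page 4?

stickers that are moon or rocket: 6.
fish stickers on page 4: 1.
The claim requires 6 ≥ 6 × 1 = 6, which holds.

True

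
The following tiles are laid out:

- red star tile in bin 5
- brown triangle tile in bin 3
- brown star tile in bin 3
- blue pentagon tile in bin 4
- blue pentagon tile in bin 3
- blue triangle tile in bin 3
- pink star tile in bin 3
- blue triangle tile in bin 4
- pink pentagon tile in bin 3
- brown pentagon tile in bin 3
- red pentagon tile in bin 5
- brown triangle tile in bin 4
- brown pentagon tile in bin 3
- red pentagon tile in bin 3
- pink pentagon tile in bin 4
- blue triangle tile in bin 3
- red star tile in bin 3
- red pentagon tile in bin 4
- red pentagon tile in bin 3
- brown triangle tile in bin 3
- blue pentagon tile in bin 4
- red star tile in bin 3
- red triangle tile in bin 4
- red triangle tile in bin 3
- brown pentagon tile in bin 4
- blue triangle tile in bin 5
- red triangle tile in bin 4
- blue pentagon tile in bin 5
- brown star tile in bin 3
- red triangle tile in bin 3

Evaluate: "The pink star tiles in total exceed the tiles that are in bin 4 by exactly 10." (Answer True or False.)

False

pink star tiles: 1.
tiles in bin 4: 9.
The claim requires 1 − 9 (= -8) to equal 10, which does not hold.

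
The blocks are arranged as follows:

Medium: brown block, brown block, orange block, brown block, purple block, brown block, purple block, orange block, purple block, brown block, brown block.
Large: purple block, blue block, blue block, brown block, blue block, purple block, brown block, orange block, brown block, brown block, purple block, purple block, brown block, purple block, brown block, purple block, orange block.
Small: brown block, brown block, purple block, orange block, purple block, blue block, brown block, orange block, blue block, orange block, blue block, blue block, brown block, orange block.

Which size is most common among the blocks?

Counts by size: large 17, small 14, medium 11.
The maximum is 17, held uniquely by large.

large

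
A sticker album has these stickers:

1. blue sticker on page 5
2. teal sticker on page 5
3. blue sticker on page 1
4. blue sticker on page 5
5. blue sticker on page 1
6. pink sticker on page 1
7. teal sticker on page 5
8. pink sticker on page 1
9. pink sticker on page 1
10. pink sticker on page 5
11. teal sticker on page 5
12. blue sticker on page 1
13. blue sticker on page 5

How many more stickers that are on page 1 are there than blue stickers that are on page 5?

3

stickers on page 1: 6.
blue stickers on page 5: 3.
6 − 3 = 3.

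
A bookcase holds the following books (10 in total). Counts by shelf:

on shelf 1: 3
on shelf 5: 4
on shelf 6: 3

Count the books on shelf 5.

4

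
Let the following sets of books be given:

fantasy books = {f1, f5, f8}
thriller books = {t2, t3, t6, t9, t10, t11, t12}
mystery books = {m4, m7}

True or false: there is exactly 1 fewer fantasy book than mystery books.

False

fantasy books: 3.
mystery books: 2.
The claim requires 2 − 3 (= -1) to equal 1, which does not hold.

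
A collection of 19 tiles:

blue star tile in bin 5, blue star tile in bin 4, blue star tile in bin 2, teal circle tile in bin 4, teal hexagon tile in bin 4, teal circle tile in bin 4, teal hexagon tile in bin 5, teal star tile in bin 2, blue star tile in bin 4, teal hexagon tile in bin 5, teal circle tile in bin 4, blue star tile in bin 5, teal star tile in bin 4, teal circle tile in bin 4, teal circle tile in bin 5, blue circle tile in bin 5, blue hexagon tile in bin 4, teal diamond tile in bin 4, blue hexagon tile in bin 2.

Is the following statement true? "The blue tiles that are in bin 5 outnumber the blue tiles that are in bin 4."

False

|blue tiles in bin 5| = 3.
|blue tiles in bin 4| = 3.
The claim requires 3 > 3, which does not hold.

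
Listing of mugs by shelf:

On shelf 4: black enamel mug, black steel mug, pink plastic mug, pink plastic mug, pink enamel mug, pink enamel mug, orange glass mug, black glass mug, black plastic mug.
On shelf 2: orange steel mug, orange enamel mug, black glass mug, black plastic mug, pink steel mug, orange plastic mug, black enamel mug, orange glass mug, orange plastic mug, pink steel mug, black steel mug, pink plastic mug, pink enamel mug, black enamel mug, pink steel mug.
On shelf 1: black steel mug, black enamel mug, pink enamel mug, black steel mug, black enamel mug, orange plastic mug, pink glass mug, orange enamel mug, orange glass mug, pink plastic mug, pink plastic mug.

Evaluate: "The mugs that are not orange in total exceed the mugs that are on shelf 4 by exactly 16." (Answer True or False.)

False

There are 26 mugs that are not orange.
There are 9 mugs on shelf 4.
The claim requires 26 − 9 (= 17) to equal 16, which does not hold.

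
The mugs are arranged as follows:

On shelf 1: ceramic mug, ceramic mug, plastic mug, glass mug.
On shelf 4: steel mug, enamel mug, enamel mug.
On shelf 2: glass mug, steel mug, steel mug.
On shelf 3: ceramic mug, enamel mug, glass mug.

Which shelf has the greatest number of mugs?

shelf 1

Counts by shelf: shelf 1→4, shelf 3→3, shelf 2→3, shelf 4→3.
The maximum is 4, held uniquely by shelf 1.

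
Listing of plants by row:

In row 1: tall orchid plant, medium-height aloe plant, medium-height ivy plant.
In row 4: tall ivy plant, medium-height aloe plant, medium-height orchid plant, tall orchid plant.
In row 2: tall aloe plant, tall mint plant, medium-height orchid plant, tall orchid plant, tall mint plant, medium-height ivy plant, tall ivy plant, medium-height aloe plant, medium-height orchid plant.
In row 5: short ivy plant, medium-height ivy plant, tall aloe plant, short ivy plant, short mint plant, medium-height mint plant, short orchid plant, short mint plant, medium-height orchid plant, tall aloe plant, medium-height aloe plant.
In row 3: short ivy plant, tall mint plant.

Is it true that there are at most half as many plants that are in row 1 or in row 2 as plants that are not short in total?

plants in row 1 or in row 2: 12.
plants that are not short: 23.
The claim requires 2 × 12 = 24 ≤ 23, which does not hold.

False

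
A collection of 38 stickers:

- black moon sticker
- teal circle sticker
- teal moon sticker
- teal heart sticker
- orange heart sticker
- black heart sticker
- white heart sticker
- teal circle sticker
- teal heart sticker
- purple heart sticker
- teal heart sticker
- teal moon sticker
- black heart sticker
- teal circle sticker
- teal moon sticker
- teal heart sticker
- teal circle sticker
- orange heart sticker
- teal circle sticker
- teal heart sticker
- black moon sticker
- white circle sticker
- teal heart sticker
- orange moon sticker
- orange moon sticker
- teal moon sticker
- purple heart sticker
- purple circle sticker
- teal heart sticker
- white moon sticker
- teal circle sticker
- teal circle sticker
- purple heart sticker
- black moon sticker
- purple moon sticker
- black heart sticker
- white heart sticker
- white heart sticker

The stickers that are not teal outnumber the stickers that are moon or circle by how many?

stickers that are not teal: 20.
stickers that are moon or circle: 20.
20 − 20 = 0.

0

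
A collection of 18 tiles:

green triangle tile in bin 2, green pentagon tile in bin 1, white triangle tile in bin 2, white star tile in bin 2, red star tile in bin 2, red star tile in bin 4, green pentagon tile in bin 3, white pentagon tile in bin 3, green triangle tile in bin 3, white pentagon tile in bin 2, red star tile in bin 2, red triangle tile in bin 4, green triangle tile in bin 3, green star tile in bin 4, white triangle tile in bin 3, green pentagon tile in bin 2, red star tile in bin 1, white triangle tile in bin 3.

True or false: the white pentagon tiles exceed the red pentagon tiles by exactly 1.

There are 2 white pentagon tiles.
There are 0 red pentagon tiles.
The claim requires 2 − 0 (= 2) to equal 1, which does not hold.

False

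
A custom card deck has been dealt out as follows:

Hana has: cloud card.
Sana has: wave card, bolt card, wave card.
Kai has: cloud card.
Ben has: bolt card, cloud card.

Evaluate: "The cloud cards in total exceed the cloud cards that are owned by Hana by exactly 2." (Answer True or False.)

True

There are 3 cloud cards.
Count of cloud cards owned by Hana: 1.
The claim requires 3 − 1 (= 2) to equal 2, which holds.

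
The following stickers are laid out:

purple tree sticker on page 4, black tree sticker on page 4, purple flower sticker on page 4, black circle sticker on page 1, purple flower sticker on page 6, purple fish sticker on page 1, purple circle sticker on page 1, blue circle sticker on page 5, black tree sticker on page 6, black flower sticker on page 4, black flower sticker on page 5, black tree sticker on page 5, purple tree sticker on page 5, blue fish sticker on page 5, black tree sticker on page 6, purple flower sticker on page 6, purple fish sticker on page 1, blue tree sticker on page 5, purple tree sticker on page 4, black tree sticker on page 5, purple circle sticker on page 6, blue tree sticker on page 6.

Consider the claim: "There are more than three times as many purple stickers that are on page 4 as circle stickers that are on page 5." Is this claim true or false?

|purple stickers on page 4| = 3.
|circle stickers on page 5| = 1.
The claim requires 3 > 3 × 1 = 3, which does not hold.

False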